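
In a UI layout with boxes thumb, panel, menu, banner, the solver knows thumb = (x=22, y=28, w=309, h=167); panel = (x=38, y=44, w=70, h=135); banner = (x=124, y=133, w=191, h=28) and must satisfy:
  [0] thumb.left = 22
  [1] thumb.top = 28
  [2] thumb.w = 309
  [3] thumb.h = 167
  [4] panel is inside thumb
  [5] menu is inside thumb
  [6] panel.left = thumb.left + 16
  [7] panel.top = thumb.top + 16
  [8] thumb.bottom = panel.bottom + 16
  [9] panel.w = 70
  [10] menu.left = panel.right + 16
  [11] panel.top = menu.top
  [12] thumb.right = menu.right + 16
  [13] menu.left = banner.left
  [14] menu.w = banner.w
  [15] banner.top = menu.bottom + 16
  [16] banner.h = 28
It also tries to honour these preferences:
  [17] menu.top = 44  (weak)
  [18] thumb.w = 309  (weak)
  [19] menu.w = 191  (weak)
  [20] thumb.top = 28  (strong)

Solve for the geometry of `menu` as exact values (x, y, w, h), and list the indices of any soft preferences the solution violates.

1. menu.x = 124  [menu.left = panel.right + 16]
2. menu.y = 44  [panel.top = menu.top]
3. menu.w = 191  [thumb.right = menu.right + 16]
4. menu.h = 73  [banner.top = menu.bottom + 16]

menu = (x=124, y=44, w=191, h=73)
violated soft preferences: none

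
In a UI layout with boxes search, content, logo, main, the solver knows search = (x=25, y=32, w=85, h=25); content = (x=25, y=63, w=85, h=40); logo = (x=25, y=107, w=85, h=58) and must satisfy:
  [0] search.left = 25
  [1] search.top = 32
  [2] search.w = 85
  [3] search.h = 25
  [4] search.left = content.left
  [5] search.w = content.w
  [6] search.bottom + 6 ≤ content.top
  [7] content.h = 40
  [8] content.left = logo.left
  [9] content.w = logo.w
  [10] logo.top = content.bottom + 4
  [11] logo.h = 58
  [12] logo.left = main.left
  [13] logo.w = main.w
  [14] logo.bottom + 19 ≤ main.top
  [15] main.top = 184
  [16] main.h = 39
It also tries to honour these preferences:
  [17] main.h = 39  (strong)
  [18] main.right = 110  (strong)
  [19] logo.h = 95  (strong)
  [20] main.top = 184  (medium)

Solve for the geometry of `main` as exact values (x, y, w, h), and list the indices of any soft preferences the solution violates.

main = (x=25, y=184, w=85, h=39)
violated soft preferences: 19

1. main.x = 25  [logo.left = main.left]
2. main.w = 85  [logo.w = main.w]
3. main.y = 184  [main.top = 184]
4. main.h = 39  [main.h = 39]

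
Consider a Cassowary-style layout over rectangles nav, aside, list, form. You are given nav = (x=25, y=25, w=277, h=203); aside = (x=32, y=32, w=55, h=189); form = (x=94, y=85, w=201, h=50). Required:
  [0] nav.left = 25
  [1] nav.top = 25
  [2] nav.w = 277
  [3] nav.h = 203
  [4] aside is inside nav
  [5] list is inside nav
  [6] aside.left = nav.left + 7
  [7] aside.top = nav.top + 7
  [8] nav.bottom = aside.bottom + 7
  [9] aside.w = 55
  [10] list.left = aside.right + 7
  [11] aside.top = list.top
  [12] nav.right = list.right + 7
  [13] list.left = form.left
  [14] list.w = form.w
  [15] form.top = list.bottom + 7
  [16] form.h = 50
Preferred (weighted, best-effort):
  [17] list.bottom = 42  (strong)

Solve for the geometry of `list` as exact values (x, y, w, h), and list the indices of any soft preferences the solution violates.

1. list.x = 94  [list.left = aside.right + 7]
2. list.y = 32  [aside.top = list.top]
3. list.w = 201  [nav.right = list.right + 7]
4. list.h = 46  [form.top = list.bottom + 7]

list = (x=94, y=32, w=201, h=46)
violated soft preferences: 17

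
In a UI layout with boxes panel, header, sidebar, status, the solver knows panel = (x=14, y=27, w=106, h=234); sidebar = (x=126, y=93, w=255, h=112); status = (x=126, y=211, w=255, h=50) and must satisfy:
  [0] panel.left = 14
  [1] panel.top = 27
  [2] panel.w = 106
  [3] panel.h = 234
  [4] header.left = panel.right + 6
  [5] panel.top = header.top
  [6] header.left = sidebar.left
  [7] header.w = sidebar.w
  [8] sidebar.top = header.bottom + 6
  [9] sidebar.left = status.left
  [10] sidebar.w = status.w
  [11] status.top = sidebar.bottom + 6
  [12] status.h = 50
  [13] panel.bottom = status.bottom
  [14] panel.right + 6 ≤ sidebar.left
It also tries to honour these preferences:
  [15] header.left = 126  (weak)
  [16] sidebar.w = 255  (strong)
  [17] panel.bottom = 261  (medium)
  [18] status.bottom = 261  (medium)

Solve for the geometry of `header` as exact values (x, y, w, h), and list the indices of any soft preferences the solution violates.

1. header.x = 126  [header.left = panel.right + 6]
2. header.y = 27  [panel.top = header.top]
3. header.w = 255  [header.w = sidebar.w]
4. header.h = 60  [sidebar.top = header.bottom + 6]

header = (x=126, y=27, w=255, h=60)
violated soft preferences: none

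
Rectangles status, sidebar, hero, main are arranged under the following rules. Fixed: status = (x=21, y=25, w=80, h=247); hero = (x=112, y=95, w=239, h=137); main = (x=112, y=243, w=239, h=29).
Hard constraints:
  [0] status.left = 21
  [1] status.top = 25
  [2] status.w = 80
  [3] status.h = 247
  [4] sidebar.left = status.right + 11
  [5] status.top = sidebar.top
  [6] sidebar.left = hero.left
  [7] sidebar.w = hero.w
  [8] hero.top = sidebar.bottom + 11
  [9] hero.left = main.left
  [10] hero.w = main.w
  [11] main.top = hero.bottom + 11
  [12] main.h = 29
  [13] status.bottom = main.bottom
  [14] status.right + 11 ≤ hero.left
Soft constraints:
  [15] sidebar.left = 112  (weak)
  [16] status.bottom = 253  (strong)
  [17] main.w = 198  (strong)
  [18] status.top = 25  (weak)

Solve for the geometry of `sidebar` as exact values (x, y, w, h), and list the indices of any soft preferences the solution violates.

1. sidebar.x = 112  [sidebar.left = status.right + 11]
2. sidebar.y = 25  [status.top = sidebar.top]
3. sidebar.w = 239  [sidebar.w = hero.w]
4. sidebar.h = 59  [hero.top = sidebar.bottom + 11]

sidebar = (x=112, y=25, w=239, h=59)
violated soft preferences: 16, 17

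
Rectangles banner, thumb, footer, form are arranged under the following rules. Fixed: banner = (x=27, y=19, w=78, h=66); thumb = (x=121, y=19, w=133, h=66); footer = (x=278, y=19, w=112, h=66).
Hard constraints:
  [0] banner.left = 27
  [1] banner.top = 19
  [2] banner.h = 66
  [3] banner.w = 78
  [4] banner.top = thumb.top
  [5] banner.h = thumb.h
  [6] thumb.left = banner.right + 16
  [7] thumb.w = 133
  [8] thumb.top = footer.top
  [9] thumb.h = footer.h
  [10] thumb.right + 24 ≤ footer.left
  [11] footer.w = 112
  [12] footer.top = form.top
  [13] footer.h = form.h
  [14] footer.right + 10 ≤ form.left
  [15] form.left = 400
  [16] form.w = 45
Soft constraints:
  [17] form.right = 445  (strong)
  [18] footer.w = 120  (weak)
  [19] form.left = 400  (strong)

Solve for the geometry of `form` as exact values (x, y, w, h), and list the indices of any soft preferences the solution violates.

1. form.y = 19  [footer.top = form.top]
2. form.h = 66  [footer.h = form.h]
3. form.x = 400  [form.left = 400]
4. form.w = 45  [form.w = 45]

form = (x=400, y=19, w=45, h=66)
violated soft preferences: 18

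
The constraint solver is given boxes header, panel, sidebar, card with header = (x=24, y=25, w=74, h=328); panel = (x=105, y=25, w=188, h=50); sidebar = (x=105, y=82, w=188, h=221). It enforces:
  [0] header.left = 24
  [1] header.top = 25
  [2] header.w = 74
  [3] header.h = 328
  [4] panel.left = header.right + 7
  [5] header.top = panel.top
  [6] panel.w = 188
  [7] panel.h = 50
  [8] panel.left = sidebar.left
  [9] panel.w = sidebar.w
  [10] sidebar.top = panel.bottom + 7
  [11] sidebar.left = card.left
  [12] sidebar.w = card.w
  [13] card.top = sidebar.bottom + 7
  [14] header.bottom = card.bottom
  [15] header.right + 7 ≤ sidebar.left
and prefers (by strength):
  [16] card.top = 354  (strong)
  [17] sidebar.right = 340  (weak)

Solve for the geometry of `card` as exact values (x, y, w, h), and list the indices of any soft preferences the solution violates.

card = (x=105, y=310, w=188, h=43)
violated soft preferences: 16, 17

1. card.x = 105  [sidebar.left = card.left]
2. card.w = 188  [sidebar.w = card.w]
3. card.y = 310  [card.top = sidebar.bottom + 7]
4. card.h = 43  [header.bottom = card.bottom]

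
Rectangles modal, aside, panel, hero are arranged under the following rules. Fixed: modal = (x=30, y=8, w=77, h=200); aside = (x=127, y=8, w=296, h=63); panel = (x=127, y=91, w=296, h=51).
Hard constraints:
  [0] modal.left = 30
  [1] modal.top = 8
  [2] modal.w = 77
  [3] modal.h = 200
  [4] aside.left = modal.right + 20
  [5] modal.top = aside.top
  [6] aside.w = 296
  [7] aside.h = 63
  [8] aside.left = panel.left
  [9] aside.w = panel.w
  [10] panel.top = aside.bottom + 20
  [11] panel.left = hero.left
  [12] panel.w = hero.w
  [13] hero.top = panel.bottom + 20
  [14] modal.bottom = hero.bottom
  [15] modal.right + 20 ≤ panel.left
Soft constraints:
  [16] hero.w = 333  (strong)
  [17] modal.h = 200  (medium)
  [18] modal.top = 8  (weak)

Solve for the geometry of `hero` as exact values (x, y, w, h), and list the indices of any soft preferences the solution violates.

hero = (x=127, y=162, w=296, h=46)
violated soft preferences: 16

1. hero.x = 127  [panel.left = hero.left]
2. hero.w = 296  [panel.w = hero.w]
3. hero.y = 162  [hero.top = panel.bottom + 20]
4. hero.h = 46  [modal.bottom = hero.bottom]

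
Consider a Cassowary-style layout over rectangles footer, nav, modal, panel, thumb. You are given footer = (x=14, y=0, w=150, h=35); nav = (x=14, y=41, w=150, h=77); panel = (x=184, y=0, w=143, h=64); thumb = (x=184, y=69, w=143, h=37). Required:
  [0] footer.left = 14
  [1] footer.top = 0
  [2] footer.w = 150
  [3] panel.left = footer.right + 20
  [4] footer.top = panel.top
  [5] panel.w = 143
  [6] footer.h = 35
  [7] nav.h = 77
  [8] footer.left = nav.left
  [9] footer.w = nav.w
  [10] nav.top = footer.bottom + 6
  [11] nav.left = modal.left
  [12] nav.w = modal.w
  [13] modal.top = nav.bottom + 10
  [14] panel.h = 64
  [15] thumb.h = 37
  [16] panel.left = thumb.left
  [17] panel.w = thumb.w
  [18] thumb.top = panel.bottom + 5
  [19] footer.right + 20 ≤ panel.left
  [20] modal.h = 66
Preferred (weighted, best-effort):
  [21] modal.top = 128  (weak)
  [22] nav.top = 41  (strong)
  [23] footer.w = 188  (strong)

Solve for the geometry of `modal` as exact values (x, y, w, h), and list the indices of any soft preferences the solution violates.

modal = (x=14, y=128, w=150, h=66)
violated soft preferences: 23

1. modal.x = 14  [nav.left = modal.left]
2. modal.w = 150  [nav.w = modal.w]
3. modal.y = 128  [modal.top = nav.bottom + 10]
4. modal.h = 66  [modal.h = 66]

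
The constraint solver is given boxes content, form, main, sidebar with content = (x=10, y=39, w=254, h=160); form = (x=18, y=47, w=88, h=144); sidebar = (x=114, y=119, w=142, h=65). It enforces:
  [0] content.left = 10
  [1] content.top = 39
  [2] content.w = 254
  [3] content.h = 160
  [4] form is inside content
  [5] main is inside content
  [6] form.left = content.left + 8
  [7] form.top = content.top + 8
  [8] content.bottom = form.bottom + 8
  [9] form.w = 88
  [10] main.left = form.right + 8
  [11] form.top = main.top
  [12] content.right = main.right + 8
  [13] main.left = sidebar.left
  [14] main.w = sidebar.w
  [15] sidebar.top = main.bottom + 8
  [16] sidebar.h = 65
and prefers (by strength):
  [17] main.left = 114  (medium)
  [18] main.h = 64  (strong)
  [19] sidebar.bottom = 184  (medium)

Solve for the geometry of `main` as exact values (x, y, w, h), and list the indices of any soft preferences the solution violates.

main = (x=114, y=47, w=142, h=64)
violated soft preferences: none

1. main.x = 114  [main.left = form.right + 8]
2. main.y = 47  [form.top = main.top]
3. main.w = 142  [content.right = main.right + 8]
4. main.h = 64  [sidebar.top = main.bottom + 8]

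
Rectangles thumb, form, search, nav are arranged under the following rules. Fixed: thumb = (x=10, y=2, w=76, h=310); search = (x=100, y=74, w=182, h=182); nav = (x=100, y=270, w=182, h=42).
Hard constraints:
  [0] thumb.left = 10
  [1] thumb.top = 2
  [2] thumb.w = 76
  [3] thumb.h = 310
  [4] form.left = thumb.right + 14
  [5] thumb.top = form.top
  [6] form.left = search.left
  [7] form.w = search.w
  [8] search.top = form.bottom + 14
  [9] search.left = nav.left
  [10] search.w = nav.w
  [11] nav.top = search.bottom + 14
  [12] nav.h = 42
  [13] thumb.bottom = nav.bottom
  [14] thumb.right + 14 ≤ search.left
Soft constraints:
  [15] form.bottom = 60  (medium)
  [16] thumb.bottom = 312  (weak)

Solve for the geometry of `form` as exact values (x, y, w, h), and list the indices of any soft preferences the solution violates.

form = (x=100, y=2, w=182, h=58)
violated soft preferences: none

1. form.x = 100  [form.left = thumb.right + 14]
2. form.y = 2  [thumb.top = form.top]
3. form.w = 182  [form.w = search.w]
4. form.h = 58  [search.top = form.bottom + 14]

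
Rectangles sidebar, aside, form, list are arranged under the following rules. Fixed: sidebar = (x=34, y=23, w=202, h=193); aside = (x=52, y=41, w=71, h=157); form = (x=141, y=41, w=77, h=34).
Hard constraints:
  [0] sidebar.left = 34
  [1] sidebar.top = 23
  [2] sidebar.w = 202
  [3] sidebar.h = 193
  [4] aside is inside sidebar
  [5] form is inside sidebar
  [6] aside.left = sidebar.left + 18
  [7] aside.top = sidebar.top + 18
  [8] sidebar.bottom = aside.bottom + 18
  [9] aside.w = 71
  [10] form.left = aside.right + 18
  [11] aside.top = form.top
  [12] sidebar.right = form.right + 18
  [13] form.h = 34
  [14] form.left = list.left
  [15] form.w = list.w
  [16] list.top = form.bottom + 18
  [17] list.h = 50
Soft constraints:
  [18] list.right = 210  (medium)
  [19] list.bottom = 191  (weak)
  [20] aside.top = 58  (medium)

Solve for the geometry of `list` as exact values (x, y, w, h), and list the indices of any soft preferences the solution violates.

1. list.x = 141  [form.left = list.left]
2. list.w = 77  [form.w = list.w]
3. list.y = 93  [list.top = form.bottom + 18]
4. list.h = 50  [list.h = 50]

list = (x=141, y=93, w=77, h=50)
violated soft preferences: 18, 19, 20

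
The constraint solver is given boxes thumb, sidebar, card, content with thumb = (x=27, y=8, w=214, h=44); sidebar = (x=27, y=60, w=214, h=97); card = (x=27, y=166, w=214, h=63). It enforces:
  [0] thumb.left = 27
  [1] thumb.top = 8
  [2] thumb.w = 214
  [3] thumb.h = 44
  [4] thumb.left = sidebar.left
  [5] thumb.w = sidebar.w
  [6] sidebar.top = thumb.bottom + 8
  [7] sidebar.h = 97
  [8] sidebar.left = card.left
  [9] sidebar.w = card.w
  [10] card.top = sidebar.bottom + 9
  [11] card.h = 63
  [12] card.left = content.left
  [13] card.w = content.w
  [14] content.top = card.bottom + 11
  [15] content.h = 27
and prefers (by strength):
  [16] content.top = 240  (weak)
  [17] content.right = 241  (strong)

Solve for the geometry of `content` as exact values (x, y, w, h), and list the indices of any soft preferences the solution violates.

content = (x=27, y=240, w=214, h=27)
violated soft preferences: none

1. content.x = 27  [card.left = content.left]
2. content.w = 214  [card.w = content.w]
3. content.y = 240  [content.top = card.bottom + 11]
4. content.h = 27  [content.h = 27]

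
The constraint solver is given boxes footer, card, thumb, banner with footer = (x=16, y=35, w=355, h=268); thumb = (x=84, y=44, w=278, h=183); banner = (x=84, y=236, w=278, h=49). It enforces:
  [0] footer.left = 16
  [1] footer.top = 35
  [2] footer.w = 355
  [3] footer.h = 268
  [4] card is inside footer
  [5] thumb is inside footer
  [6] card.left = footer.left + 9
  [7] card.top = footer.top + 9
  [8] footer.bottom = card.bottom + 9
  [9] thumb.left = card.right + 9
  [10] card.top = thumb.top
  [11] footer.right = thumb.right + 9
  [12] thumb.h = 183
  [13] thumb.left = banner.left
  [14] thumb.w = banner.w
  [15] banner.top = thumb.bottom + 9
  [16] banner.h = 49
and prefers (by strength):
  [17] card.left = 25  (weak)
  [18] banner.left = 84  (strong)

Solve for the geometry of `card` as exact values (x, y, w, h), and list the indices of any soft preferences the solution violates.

1. card.x = 25  [card.left = footer.left + 9]
2. card.y = 44  [card.top = footer.top + 9]
3. card.h = 250  [footer.bottom = card.bottom + 9]
4. card.w = 50  [thumb.left = card.right + 9]

card = (x=25, y=44, w=50, h=250)
violated soft preferences: none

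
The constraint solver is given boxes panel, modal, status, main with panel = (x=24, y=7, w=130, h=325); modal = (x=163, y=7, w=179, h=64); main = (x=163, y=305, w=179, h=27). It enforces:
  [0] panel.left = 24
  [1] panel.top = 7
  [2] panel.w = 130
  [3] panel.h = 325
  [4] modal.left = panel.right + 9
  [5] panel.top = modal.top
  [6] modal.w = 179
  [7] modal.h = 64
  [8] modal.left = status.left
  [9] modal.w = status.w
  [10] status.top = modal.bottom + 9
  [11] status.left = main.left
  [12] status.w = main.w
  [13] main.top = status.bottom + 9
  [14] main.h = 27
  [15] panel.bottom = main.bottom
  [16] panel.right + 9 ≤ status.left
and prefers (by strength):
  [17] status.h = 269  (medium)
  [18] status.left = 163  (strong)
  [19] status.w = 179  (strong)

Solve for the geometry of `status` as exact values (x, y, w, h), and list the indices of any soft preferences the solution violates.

status = (x=163, y=80, w=179, h=216)
violated soft preferences: 17

1. status.x = 163  [modal.left = status.left]
2. status.w = 179  [modal.w = status.w]
3. status.y = 80  [status.top = modal.bottom + 9]
4. status.h = 216  [main.top = status.bottom + 9]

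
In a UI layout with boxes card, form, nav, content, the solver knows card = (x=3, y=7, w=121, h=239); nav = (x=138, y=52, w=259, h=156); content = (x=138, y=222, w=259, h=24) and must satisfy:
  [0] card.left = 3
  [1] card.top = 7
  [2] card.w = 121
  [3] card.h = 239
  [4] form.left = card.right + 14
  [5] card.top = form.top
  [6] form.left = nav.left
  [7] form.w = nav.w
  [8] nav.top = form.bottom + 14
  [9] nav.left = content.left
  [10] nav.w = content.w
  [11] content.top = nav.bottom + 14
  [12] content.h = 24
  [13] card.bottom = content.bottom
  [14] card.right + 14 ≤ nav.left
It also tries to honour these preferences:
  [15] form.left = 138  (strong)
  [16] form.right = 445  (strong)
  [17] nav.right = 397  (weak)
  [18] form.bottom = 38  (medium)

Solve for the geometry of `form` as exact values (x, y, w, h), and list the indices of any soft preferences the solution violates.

1. form.x = 138  [form.left = card.right + 14]
2. form.y = 7  [card.top = form.top]
3. form.w = 259  [form.w = nav.w]
4. form.h = 31  [nav.top = form.bottom + 14]

form = (x=138, y=7, w=259, h=31)
violated soft preferences: 16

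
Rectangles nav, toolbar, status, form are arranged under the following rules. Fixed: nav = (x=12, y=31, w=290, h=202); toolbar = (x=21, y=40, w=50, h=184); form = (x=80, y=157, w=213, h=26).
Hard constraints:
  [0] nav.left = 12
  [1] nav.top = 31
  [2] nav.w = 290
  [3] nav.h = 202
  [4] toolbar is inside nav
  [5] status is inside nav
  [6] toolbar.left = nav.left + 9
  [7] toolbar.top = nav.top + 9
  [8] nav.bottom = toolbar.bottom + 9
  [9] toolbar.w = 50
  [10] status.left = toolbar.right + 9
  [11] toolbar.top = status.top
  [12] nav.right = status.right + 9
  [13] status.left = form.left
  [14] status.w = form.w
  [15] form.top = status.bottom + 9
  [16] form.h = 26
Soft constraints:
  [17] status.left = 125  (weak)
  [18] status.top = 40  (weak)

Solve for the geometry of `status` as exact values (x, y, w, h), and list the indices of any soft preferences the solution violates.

status = (x=80, y=40, w=213, h=108)
violated soft preferences: 17

1. status.x = 80  [status.left = toolbar.right + 9]
2. status.y = 40  [toolbar.top = status.top]
3. status.w = 213  [nav.right = status.right + 9]
4. status.h = 108  [form.top = status.bottom + 9]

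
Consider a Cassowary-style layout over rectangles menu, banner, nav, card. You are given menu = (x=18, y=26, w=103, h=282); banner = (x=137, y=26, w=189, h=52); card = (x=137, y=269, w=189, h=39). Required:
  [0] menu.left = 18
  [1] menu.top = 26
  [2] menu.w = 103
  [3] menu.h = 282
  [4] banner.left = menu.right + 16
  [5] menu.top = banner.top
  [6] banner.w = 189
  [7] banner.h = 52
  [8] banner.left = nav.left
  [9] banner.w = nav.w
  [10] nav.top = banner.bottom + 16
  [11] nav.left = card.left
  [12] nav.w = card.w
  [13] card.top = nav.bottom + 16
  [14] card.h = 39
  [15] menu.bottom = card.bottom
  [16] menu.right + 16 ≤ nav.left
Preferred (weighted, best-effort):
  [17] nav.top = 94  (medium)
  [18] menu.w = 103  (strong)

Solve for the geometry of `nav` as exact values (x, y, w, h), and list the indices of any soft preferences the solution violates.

nav = (x=137, y=94, w=189, h=159)
violated soft preferences: none

1. nav.x = 137  [banner.left = nav.left]
2. nav.w = 189  [banner.w = nav.w]
3. nav.y = 94  [nav.top = banner.bottom + 16]
4. nav.h = 159  [card.top = nav.bottom + 16]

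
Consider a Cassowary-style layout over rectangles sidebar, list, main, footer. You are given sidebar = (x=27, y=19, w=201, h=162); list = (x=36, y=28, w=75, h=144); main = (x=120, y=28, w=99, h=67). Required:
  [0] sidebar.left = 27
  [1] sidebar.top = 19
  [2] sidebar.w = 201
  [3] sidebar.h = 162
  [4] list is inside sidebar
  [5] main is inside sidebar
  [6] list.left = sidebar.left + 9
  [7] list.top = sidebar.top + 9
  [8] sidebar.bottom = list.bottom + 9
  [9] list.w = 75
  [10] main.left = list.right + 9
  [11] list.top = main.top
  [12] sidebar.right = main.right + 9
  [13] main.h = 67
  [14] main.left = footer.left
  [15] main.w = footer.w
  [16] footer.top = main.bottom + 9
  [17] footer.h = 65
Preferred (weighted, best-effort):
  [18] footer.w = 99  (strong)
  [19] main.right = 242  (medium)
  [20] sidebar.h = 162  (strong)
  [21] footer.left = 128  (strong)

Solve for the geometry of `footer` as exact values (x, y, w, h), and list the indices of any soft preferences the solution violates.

footer = (x=120, y=104, w=99, h=65)
violated soft preferences: 19, 21

1. footer.x = 120  [main.left = footer.left]
2. footer.w = 99  [main.w = footer.w]
3. footer.y = 104  [footer.top = main.bottom + 9]
4. footer.h = 65  [footer.h = 65]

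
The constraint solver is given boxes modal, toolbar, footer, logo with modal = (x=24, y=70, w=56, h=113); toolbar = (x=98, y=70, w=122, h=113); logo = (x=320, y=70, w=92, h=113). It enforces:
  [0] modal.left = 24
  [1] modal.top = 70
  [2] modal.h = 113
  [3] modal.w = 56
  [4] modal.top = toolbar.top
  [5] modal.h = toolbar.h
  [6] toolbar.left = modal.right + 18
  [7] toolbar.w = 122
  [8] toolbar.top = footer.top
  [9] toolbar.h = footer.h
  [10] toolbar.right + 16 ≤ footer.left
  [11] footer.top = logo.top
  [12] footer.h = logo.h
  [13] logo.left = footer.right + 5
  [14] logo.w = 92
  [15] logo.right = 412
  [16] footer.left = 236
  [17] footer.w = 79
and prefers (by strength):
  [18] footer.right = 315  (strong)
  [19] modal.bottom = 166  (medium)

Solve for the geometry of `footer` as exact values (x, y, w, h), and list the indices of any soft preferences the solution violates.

footer = (x=236, y=70, w=79, h=113)
violated soft preferences: 19

1. footer.y = 70  [toolbar.top = footer.top]
2. footer.h = 113  [toolbar.h = footer.h]
3. footer.x = 236  [footer.left = 236]
4. footer.w = 79  [footer.w = 79]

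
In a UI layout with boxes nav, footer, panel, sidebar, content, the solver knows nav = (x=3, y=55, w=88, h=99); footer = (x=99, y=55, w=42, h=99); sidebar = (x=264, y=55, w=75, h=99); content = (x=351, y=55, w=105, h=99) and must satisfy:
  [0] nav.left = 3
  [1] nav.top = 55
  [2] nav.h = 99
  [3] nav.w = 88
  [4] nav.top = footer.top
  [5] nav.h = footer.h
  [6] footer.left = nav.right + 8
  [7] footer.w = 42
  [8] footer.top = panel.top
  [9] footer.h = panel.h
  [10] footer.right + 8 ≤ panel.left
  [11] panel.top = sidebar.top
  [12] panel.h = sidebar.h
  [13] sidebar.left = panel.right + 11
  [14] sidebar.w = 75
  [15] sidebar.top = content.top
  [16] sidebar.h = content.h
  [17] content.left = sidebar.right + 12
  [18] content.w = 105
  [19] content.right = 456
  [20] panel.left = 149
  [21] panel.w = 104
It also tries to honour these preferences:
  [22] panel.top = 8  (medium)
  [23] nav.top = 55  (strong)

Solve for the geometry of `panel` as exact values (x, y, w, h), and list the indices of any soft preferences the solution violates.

panel = (x=149, y=55, w=104, h=99)
violated soft preferences: 22

1. panel.y = 55  [footer.top = panel.top]
2. panel.h = 99  [footer.h = panel.h]
3. panel.x = 149  [panel.left = 149]
4. panel.w = 104  [panel.w = 104]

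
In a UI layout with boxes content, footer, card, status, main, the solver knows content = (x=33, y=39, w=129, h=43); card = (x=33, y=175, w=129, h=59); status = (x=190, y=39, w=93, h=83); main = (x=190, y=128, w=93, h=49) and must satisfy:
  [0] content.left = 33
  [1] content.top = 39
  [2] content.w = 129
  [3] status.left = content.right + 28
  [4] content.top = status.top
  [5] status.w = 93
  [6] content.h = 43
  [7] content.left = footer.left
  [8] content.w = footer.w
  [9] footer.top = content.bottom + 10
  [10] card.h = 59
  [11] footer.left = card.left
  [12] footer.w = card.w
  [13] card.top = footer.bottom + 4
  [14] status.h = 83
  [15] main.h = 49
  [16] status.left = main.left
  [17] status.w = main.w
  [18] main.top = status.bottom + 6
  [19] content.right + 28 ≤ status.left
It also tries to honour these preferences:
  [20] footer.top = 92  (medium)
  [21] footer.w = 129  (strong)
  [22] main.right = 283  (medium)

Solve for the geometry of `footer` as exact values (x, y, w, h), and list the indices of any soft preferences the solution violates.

footer = (x=33, y=92, w=129, h=79)
violated soft preferences: none

1. footer.x = 33  [content.left = footer.left]
2. footer.w = 129  [content.w = footer.w]
3. footer.y = 92  [footer.top = content.bottom + 10]
4. footer.h = 79  [card.top = footer.bottom + 4]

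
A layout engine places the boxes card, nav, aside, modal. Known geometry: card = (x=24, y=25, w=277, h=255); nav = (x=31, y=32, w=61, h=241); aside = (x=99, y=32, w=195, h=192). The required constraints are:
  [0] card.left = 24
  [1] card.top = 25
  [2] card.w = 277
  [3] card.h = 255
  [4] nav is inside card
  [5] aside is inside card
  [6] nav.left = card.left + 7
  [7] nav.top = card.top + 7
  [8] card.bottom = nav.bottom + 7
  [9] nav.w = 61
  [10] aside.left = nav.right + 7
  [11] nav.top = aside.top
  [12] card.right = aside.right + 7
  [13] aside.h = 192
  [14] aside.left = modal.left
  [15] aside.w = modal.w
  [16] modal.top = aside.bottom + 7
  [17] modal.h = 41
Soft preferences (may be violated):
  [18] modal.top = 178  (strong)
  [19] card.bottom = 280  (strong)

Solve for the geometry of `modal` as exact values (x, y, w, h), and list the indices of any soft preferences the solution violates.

1. modal.x = 99  [aside.left = modal.left]
2. modal.w = 195  [aside.w = modal.w]
3. modal.y = 231  [modal.top = aside.bottom + 7]
4. modal.h = 41  [modal.h = 41]

modal = (x=99, y=231, w=195, h=41)
violated soft preferences: 18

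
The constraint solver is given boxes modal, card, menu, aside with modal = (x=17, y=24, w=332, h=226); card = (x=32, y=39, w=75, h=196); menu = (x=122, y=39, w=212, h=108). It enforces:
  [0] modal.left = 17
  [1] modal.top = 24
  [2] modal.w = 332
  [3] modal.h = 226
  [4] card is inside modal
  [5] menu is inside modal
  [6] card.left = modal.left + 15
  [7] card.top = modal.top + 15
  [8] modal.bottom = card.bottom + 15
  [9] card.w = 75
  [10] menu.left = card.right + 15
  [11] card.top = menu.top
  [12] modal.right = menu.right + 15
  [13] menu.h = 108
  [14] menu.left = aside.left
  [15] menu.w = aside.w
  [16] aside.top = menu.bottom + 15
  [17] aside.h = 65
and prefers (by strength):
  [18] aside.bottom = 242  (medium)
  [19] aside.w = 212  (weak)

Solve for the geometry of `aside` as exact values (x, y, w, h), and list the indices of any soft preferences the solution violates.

1. aside.x = 122  [menu.left = aside.left]
2. aside.w = 212  [menu.w = aside.w]
3. aside.y = 162  [aside.top = menu.bottom + 15]
4. aside.h = 65  [aside.h = 65]

aside = (x=122, y=162, w=212, h=65)
violated soft preferences: 18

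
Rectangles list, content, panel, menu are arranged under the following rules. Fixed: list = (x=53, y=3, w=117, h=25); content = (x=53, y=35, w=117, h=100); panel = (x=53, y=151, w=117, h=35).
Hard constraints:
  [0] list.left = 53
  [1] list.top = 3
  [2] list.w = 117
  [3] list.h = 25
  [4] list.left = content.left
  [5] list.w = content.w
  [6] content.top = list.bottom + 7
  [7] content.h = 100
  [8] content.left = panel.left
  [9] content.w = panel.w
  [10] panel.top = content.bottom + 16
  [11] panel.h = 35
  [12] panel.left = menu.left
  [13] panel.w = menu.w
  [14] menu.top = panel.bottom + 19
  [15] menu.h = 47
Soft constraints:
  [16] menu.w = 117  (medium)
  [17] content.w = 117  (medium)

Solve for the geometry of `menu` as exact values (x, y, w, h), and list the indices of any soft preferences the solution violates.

menu = (x=53, y=205, w=117, h=47)
violated soft preferences: none

1. menu.x = 53  [panel.left = menu.left]
2. menu.w = 117  [panel.w = menu.w]
3. menu.y = 205  [menu.top = panel.bottom + 19]
4. menu.h = 47  [menu.h = 47]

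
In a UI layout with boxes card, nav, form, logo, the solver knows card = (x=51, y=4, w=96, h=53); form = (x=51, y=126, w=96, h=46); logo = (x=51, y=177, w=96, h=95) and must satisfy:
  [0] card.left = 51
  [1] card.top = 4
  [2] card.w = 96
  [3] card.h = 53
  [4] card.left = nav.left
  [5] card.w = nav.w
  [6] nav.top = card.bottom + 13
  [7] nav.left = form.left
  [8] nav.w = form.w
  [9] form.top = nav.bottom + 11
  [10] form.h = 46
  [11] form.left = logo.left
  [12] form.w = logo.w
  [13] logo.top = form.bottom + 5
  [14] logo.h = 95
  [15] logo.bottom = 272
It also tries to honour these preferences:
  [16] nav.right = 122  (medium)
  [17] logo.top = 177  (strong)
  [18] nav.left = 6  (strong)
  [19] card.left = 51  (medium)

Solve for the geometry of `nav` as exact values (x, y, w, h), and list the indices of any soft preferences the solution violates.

nav = (x=51, y=70, w=96, h=45)
violated soft preferences: 16, 18

1. nav.x = 51  [card.left = nav.left]
2. nav.w = 96  [card.w = nav.w]
3. nav.y = 70  [nav.top = card.bottom + 13]
4. nav.h = 45  [form.top = nav.bottom + 11]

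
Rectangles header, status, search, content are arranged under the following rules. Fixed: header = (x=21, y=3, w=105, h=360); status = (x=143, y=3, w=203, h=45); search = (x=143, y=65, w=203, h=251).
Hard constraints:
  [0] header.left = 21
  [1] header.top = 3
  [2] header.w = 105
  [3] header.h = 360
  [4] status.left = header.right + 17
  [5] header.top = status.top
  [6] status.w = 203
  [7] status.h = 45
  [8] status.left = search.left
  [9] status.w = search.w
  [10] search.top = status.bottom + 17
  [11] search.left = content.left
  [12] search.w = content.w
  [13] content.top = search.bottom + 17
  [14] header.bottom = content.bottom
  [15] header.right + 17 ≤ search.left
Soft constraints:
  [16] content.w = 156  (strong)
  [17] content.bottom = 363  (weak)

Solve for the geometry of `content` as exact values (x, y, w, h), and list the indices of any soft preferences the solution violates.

content = (x=143, y=333, w=203, h=30)
violated soft preferences: 16

1. content.x = 143  [search.left = content.left]
2. content.w = 203  [search.w = content.w]
3. content.y = 333  [content.top = search.bottom + 17]
4. content.h = 30  [header.bottom = content.bottom]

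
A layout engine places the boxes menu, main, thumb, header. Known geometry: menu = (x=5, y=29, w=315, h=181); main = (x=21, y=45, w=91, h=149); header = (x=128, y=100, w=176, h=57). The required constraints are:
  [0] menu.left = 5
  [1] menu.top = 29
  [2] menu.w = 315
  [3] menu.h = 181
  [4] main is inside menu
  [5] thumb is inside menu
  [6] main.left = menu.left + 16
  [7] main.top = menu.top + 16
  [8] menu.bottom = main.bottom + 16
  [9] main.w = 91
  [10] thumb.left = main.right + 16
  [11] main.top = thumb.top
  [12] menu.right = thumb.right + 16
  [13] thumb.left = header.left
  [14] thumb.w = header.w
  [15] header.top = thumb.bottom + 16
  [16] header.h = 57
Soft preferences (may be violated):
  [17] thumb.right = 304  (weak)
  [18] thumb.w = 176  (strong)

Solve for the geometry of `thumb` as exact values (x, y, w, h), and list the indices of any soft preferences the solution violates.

thumb = (x=128, y=45, w=176, h=39)
violated soft preferences: none

1. thumb.x = 128  [thumb.left = main.right + 16]
2. thumb.y = 45  [main.top = thumb.top]
3. thumb.w = 176  [menu.right = thumb.right + 16]
4. thumb.h = 39  [header.top = thumb.bottom + 16]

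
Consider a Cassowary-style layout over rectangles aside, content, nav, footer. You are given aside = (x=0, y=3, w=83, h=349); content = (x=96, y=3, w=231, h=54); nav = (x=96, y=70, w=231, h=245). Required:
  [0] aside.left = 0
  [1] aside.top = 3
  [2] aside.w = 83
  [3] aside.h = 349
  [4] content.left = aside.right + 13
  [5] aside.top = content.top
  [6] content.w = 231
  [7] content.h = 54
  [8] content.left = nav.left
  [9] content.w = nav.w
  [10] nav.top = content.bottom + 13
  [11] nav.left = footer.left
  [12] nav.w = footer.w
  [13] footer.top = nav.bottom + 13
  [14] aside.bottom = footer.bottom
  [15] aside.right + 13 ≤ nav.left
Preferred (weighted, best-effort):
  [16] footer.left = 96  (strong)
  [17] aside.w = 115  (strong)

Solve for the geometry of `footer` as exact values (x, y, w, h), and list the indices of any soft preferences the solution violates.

1. footer.x = 96  [nav.left = footer.left]
2. footer.w = 231  [nav.w = footer.w]
3. footer.y = 328  [footer.top = nav.bottom + 13]
4. footer.h = 24  [aside.bottom = footer.bottom]

footer = (x=96, y=328, w=231, h=24)
violated soft preferences: 17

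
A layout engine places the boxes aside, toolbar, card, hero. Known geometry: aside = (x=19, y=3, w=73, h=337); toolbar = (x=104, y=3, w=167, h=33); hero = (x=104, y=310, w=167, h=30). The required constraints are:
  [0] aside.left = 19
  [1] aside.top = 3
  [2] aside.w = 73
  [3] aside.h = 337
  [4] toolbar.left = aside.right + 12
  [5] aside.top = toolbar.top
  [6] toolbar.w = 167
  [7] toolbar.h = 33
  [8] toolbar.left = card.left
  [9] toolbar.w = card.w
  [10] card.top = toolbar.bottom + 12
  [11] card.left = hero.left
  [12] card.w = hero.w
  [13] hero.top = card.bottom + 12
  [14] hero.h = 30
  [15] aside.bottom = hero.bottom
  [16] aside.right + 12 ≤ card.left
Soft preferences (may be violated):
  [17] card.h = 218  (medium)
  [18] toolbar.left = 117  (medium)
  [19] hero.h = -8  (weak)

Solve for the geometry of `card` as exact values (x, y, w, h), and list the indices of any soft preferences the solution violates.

1. card.x = 104  [toolbar.left = card.left]
2. card.w = 167  [toolbar.w = card.w]
3. card.y = 48  [card.top = toolbar.bottom + 12]
4. card.h = 250  [hero.top = card.bottom + 12]

card = (x=104, y=48, w=167, h=250)
violated soft preferences: 17, 18, 19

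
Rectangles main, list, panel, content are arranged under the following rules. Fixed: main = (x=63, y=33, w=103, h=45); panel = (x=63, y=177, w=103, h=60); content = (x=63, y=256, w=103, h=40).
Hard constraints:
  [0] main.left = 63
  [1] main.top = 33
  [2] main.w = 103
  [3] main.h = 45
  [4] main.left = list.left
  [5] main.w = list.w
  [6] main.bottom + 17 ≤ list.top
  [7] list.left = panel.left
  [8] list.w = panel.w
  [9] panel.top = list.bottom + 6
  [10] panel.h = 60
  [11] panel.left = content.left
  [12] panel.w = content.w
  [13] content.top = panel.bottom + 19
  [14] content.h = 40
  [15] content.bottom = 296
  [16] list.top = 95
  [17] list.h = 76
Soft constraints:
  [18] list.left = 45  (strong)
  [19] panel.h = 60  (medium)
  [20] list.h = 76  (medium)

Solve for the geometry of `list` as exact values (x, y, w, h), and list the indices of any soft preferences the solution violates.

list = (x=63, y=95, w=103, h=76)
violated soft preferences: 18

1. list.x = 63  [main.left = list.left]
2. list.w = 103  [main.w = list.w]
3. list.y = 95  [list.top = 95]
4. list.h = 76  [list.h = 76]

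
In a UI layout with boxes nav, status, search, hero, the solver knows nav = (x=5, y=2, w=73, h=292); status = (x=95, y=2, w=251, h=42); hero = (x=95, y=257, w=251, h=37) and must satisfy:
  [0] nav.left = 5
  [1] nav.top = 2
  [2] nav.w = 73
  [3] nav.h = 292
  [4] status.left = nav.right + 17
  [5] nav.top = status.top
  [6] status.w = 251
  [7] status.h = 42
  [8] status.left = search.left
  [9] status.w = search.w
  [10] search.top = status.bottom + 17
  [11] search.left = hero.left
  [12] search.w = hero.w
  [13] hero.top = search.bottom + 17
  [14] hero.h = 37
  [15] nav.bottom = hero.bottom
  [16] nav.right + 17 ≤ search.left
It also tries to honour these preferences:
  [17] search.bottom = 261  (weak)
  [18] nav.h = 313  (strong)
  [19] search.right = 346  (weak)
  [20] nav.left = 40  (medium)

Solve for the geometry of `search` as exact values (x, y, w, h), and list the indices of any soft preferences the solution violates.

search = (x=95, y=61, w=251, h=179)
violated soft preferences: 17, 18, 20

1. search.x = 95  [status.left = search.left]
2. search.w = 251  [status.w = search.w]
3. search.y = 61  [search.top = status.bottom + 17]
4. search.h = 179  [hero.top = search.bottom + 17]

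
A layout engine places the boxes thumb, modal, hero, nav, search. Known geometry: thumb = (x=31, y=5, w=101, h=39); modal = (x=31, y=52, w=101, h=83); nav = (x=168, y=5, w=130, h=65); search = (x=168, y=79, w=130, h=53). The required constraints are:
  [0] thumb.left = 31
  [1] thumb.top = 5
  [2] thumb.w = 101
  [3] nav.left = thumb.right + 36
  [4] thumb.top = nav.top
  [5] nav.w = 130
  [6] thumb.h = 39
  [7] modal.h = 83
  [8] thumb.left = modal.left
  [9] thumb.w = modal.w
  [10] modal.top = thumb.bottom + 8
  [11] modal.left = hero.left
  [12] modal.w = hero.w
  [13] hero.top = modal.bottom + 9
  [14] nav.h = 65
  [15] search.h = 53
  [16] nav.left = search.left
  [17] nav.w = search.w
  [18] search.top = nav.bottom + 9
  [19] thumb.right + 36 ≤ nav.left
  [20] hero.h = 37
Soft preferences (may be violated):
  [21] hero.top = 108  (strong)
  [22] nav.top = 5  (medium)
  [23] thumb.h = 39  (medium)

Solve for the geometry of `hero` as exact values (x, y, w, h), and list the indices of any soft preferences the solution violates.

1. hero.x = 31  [modal.left = hero.left]
2. hero.w = 101  [modal.w = hero.w]
3. hero.y = 144  [hero.top = modal.bottom + 9]
4. hero.h = 37  [hero.h = 37]

hero = (x=31, y=144, w=101, h=37)
violated soft preferences: 21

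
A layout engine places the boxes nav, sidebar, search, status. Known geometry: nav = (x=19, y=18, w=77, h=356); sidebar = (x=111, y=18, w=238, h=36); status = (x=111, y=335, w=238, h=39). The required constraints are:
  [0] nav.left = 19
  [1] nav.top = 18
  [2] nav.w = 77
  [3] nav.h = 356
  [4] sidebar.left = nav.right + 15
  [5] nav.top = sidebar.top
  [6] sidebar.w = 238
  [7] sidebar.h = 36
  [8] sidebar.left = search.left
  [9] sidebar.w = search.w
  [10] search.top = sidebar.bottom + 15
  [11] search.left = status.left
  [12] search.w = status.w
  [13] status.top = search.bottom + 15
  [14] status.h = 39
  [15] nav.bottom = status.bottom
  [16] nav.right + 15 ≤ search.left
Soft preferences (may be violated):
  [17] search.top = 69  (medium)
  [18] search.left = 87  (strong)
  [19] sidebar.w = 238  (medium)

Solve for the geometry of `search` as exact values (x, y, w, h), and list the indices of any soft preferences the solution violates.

1. search.x = 111  [sidebar.left = search.left]
2. search.w = 238  [sidebar.w = search.w]
3. search.y = 69  [search.top = sidebar.bottom + 15]
4. search.h = 251  [status.top = search.bottom + 15]

search = (x=111, y=69, w=238, h=251)
violated soft preferences: 18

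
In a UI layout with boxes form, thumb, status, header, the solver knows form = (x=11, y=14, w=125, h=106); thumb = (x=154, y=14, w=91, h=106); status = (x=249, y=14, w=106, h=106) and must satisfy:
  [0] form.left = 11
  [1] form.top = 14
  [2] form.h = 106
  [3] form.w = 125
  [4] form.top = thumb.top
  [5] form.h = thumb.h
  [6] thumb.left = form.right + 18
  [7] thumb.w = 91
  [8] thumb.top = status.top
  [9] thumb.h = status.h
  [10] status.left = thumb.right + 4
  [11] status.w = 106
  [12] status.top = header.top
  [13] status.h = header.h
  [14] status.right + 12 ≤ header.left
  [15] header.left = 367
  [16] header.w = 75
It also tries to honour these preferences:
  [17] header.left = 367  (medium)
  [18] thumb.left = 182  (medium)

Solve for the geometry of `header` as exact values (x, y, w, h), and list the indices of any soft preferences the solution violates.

1. header.y = 14  [status.top = header.top]
2. header.h = 106  [status.h = header.h]
3. header.x = 367  [header.left = 367]
4. header.w = 75  [header.w = 75]

header = (x=367, y=14, w=75, h=106)
violated soft preferences: 18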